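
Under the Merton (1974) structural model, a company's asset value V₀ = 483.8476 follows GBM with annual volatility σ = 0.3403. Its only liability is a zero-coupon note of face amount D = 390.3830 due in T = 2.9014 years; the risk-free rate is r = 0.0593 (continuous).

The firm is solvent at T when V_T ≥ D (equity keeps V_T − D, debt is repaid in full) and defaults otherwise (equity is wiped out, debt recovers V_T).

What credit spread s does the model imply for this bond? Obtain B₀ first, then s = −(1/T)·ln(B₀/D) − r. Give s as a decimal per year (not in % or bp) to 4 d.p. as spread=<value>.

d₁ = [ln(V₀/D) + (r + σ²/2)T] / (σ√T)
   = [ln(483.8476/390.3830) + (0.0593 + 0.5·0.3403²)·2.9014] / (0.3403·√2.9014)
   = [0.214642 + 0.340050] / 0.579650 = 0.956943
d₂ = d₁ − σ√T = 0.956943 − 0.579650 = 0.377293
N(d₁) = 0.830702,  N(d₂) = 0.647022,  e^(−rT) = 0.841935
E₀ = V₀·N(d₁) − D·e^(−rT)·N(d₂)
   = 483.8476·0.830702 − 390.3830·0.841935·0.647022 = 189.271924
B₀ = V₀ − E₀ = 483.8476 − 189.271924 = 294.575676
spread = −(1/T)·ln(B₀/D) − r = −(1/2.9014)·ln(294.575676/390.3830) − 0.0593 = 0.03775396

spread=0.0378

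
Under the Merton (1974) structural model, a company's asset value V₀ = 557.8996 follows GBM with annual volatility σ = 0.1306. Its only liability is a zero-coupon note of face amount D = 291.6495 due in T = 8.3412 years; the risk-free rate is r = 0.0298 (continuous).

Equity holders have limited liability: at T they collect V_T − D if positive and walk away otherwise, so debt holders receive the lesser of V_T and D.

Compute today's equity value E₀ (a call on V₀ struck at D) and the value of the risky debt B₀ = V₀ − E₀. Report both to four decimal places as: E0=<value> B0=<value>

d₁ = [ln(V₀/D) + (r + σ²/2)T] / (σ√T)
   = [ln(557.8996/291.6495) + (0.0298 + 0.5·0.1306²)·8.3412] / (0.1306·√8.3412)
   = [0.648626 + 0.319703] / 0.377188 = 2.567235
d₂ = d₁ − σ√T = 2.567235 − 0.377188 = 2.190047
N(d₁) = 0.994874,  N(d₂) = 0.985740,  e^(−rT) = 0.779917
E₀ = V₀·N(d₁) − D·e^(−rT)·N(d₂)
   = 557.8996·0.994874 − 291.6495·0.779917·0.985740 = 330.821297
B₀ = V₀ − E₀ = 557.8996 − 330.821297 = 227.078303

E0=330.8213 B0=227.0783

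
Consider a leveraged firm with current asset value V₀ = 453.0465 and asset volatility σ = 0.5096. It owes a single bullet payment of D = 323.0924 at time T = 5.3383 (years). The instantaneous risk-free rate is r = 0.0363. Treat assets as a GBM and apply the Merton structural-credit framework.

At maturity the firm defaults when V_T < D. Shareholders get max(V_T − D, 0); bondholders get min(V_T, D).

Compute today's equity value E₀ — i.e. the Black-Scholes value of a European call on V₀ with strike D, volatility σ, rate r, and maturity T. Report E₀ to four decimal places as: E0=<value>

E0=266.9241

d₁ = [ln(V₀/D) + (r + σ²/2)T] / (σ√T)
   = [ln(453.0465/323.0924) + (0.0363 + 0.5·0.5096²)·5.3383] / (0.5096·√5.3383)
   = [0.338056 + 0.886938] / 1.177419 = 1.040407
d₂ = d₁ − σ√T = 1.040407 − 1.177419 = -0.137012
N(d₁) = 0.850924,  N(d₂) = 0.445511,  e^(−rT) = 0.823839
E₀ = V₀·N(d₁) − D·e^(−rT)·N(d₂)
   = 453.0465·0.850924 − 323.0924·0.823839·0.445511 = 266.924081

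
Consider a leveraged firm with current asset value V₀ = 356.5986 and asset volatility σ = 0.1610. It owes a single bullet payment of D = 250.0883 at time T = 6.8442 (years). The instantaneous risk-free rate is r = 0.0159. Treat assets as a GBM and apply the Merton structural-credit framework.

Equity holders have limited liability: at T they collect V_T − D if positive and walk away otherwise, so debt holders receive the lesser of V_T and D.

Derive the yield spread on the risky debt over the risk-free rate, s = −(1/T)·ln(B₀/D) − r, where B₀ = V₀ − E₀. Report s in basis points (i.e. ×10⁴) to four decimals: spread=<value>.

spread=53.3674

d₁ = [ln(V₀/D) + (r + σ²/2)T] / (σ√T)
   = [ln(356.5986/250.0883) + (0.0159 + 0.5·0.1610²)·6.8442] / (0.1610·√6.8442)
   = [0.354797 + 0.197527] / 0.421199 = 1.311313
d₂ = d₁ − σ√T = 1.311313 − 0.421199 = 0.890115
N(d₁) = 0.905124,  N(d₂) = 0.813298,  e^(−rT) = 0.896889
E₀ = V₀·N(d₁) − D·e^(−rT)·N(d₂)
   = 356.5986·0.905124 − 250.0883·0.896889·0.813298 = 140.342026
B₀ = V₀ − E₀ = 356.5986 − 140.342026 = 216.256574
spread = −(1/T)·ln(B₀/D) − r = −(1/6.8442)·ln(216.256574/250.0883) − 0.0159 = 0.00533674
in basis points: 0.00533674 × 10⁴ = 53.3674 bp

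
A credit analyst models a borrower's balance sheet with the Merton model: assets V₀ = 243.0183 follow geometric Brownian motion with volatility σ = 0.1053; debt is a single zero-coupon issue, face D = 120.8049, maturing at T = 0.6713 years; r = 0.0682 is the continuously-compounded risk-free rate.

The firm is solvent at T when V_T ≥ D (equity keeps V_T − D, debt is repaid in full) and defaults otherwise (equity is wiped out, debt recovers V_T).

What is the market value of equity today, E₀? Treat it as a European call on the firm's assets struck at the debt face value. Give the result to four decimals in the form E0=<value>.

E0=127.6195

d₁ = [ln(V₀/D) + (r + σ²/2)T] / (σ√T)
   = [ln(243.0183/120.8049) + (0.0682 + 0.5·0.1053²)·0.6713] / (0.1053·√0.6713)
   = [0.698960 + 0.049504] / 0.086275 = 8.675298
d₂ = d₁ − σ√T = 8.675298 − 0.086275 = 8.589022
N(d₁) = 1.000000,  N(d₂) = 1.000000,  e^(−rT) = 0.955250
E₀ = V₀·N(d₁) − D·e^(−rT)·N(d₂)
   = 243.0183·1.000000 − 120.8049·0.955250·1.000000 = 127.619473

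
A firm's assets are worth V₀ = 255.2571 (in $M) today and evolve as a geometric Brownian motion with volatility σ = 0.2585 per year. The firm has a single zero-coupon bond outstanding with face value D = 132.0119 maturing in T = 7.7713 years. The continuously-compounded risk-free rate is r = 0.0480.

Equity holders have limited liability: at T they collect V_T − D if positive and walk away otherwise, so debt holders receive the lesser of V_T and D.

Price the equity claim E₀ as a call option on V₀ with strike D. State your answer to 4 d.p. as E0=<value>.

E0=167.9225

d₁ = [ln(V₀/D) + (r + σ²/2)T] / (σ√T)
   = [ln(255.2571/132.0119) + (0.0480 + 0.5·0.2585²)·7.7713] / (0.2585·√7.7713)
   = [0.659379 + 0.632670] / 0.720622 = 1.792965
d₂ = d₁ − σ√T = 1.792965 − 0.720622 = 1.072343
N(d₁) = 0.963511,  N(d₂) = 0.858217,  e^(−rT) = 0.688650
E₀ = V₀·N(d₁) − D·e^(−rT)·N(d₂)
   = 255.2571·0.963511 − 132.0119·0.688650·0.858217 = 167.922471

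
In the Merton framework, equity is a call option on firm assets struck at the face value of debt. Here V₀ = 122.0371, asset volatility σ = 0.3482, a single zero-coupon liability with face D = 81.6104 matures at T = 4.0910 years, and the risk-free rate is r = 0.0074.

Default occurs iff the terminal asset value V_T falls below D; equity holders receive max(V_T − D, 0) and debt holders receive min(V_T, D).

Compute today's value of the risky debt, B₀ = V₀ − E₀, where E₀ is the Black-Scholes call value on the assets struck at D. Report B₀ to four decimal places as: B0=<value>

B0=68.1449

d₁ = [ln(V₀/D) + (r + σ²/2)T] / (σ√T)
   = [ln(122.0371/81.6104) + (0.0074 + 0.5·0.3482²)·4.0910] / (0.3482·√4.0910)
   = [0.402368 + 0.278276] / 0.704277 = 0.966445
d₂ = d₁ − σ√T = 0.966445 − 0.704277 = 0.262168
N(d₁) = 0.833089,  N(d₂) = 0.603404,  e^(−rT) = 0.970180
E₀ = V₀·N(d₁) − D·e^(−rT)·N(d₂)
   = 122.0371·0.833089 − 81.6104·0.970180·0.603404 = 53.892193
B₀ = V₀ − E₀ = 122.0371 − 53.892193 = 68.144907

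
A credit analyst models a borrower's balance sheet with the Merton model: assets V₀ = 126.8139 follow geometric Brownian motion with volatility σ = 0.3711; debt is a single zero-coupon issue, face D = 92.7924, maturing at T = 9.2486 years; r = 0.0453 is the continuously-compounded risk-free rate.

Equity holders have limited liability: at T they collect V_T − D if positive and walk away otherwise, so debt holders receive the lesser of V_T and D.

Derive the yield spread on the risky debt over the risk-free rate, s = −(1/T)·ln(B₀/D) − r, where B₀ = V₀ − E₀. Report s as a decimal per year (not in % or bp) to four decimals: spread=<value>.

d₁ = [ln(V₀/D) + (r + σ²/2)T] / (σ√T)
   = [ln(126.8139/92.7924) + (0.0453 + 0.5·0.3711²)·9.2486] / (0.3711·√9.2486)
   = [0.312356 + 1.055798] / 1.128571 = 1.212289
d₂ = d₁ − σ√T = 1.212289 − 1.128571 = 0.083717
N(d₁) = 0.887299,  N(d₂) = 0.533359,  e^(−rT) = 0.657729
E₀ = V₀·N(d₁) − D·e^(−rT)·N(d₂)
   = 126.8139·0.887299 − 92.7924·0.657729·0.533359 = 79.969700
B₀ = V₀ − E₀ = 126.8139 − 79.969700 = 46.844200
spread = −(1/T)·ln(B₀/D) − r = −(1/9.2486)·ln(46.844200/92.7924) − 0.0453 = 0.02860714

spread=0.0286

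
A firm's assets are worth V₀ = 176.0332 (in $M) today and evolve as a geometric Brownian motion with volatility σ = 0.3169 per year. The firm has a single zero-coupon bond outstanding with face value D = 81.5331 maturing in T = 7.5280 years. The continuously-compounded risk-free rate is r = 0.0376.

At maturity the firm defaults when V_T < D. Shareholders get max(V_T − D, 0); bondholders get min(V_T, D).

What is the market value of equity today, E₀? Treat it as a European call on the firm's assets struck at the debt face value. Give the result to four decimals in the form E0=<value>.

E0=119.2557

d₁ = [ln(V₀/D) + (r + σ²/2)T] / (σ√T)
   = [ln(176.0332/81.5331) + (0.0376 + 0.5·0.3169²)·7.5280] / (0.3169·√7.5280)
   = [0.769664 + 0.661055] / 0.869485 = 1.645478
d₂ = d₁ − σ√T = 1.645478 − 0.869485 = 0.775993
N(d₁) = 0.950064,  N(d₂) = 0.781123,  e^(−rT) = 0.753480
E₀ = V₀·N(d₁) − D·e^(−rT)·N(d₂)
   = 176.0332·0.950064 − 81.5331·0.753480·0.781123 = 119.255674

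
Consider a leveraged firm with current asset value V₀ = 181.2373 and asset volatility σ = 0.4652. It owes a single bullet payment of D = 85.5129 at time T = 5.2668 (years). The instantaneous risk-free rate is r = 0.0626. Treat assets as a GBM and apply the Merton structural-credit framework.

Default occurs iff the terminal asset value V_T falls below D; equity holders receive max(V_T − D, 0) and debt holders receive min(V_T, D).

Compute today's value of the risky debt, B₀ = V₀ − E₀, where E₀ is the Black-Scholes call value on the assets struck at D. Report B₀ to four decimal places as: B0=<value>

B0=53.1165

d₁ = [ln(V₀/D) + (r + σ²/2)T] / (σ√T)
   = [ln(181.2373/85.5129) + (0.0626 + 0.5·0.4652²)·5.2668] / (0.4652·√5.2668)
   = [0.751140 + 0.899599] / 1.067611 = 1.546198
d₂ = d₁ − σ√T = 1.546198 − 1.067611 = 0.478587
N(d₁) = 0.938972,  N(d₂) = 0.683884,  e^(−rT) = 0.719138
E₀ = V₀·N(d₁) − D·e^(−rT)·N(d₂)
   = 181.2373·0.938972 − 85.5129·0.719138·0.683884 = 128.120846
B₀ = V₀ − E₀ = 181.2373 − 128.120846 = 53.116454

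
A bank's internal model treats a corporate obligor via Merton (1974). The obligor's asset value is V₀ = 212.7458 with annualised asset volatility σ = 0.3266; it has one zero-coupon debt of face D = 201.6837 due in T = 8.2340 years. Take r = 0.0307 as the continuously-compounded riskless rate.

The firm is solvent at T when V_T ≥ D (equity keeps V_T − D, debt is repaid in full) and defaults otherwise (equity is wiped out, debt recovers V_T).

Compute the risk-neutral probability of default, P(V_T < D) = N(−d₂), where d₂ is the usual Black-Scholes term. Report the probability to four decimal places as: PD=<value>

PD=0.5564

d₁ = [ln(V₀/D) + (r + σ²/2)T] / (σ√T)
   = [ln(212.7458/201.6837) + (0.0307 + 0.5·0.3266²)·8.2340] / (0.3266·√8.2340)
   = [0.053397 + 0.691934] / 0.937177 = 0.795294
d₂ = d₁ − σ√T = 0.795294 − 0.937177 = -0.141883
risk-neutral PD = N(−d₂) = N(0.141883) = 0.556414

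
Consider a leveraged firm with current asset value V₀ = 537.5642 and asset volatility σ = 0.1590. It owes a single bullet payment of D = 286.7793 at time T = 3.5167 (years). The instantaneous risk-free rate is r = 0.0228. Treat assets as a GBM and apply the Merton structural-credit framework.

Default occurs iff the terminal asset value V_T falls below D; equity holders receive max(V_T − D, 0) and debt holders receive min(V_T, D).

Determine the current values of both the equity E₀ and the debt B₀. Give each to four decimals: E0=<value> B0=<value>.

E0=273.2070 B0=264.3572

d₁ = [ln(V₀/D) + (r + σ²/2)T] / (σ√T)
   = [ln(537.5642/286.7793) + (0.0228 + 0.5·0.1590²)·3.5167] / (0.1590·√3.5167)
   = [0.628335 + 0.124634] / 0.298171 = 2.525296
d₂ = d₁ − σ√T = 2.525296 − 0.298171 = 2.227125
N(d₁) = 0.994220,  N(d₂) = 0.987031,  e^(−rT) = 0.922949
E₀ = V₀·N(d₁) − D·e^(−rT)·N(d₂)
   = 537.5642·0.994220 − 286.7793·0.922949·0.987031 = 273.207034
B₀ = V₀ − E₀ = 537.5642 − 273.207034 = 264.357166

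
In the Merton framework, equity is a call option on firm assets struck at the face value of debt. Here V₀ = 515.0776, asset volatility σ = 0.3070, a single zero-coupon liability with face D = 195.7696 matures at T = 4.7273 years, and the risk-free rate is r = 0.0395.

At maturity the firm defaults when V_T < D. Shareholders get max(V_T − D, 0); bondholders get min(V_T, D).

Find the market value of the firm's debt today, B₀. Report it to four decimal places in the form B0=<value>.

d₁ = [ln(V₀/D) + (r + σ²/2)T] / (σ√T)
   = [ln(515.0776/195.7696) + (0.0395 + 0.5·0.3070²)·4.7273] / (0.3070·√4.7273)
   = [0.967379 + 0.409500] / 0.667490 = 2.062770
d₂ = d₁ − σ√T = 2.062770 − 0.667490 = 1.395280
N(d₁) = 0.980433,  N(d₂) = 0.918534,  e^(−rT) = 0.829669
E₀ = V₀·N(d₁) − D·e^(−rT)·N(d₂)
   = 515.0776·0.980433 − 195.7696·0.829669·0.918534 = 355.806959
B₀ = V₀ − E₀ = 515.0776 − 355.806959 = 159.270641

B0=159.2706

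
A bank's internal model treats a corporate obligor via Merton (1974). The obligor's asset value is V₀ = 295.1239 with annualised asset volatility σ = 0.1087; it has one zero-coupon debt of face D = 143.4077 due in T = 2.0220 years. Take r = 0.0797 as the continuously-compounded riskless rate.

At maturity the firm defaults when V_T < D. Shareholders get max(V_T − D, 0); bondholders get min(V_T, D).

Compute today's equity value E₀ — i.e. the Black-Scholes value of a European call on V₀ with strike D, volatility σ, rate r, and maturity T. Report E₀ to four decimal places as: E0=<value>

E0=173.0608

d₁ = [ln(V₀/D) + (r + σ²/2)T] / (σ√T)
   = [ln(295.1239/143.4077) + (0.0797 + 0.5·0.1087²)·2.0220] / (0.1087·√2.0220)
   = [0.721704 + 0.173099] / 0.154568 = 5.789048
d₂ = d₁ − σ√T = 5.789048 − 0.154568 = 5.634480
N(d₁) = 1.000000,  N(d₂) = 1.000000,  e^(−rT) = 0.851161
E₀ = V₀·N(d₁) − D·e^(−rT)·N(d₂)
   = 295.1239·1.000000 − 143.4077·0.851161·1.000000 = 173.060788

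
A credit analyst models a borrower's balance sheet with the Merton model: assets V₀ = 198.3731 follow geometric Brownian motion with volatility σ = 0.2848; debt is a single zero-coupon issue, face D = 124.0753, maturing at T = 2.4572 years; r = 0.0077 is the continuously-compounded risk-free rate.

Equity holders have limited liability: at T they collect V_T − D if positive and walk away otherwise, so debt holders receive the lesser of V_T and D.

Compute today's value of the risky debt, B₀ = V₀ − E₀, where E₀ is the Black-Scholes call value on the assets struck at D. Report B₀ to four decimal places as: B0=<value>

d₁ = [ln(V₀/D) + (r + σ²/2)T] / (σ√T)
   = [ln(198.3731/124.0753) + (0.0077 + 0.5·0.2848²)·2.4572] / (0.2848·√2.4572)
   = [0.469261 + 0.118573] / 0.446437 = 1.316724
d₂ = d₁ − σ√T = 1.316724 − 0.446437 = 0.870287
N(d₁) = 0.906034,  N(d₂) = 0.807928,  e^(−rT) = 0.981257
E₀ = V₀·N(d₁) − D·e^(−rT)·N(d₂)
   = 198.3731·0.906034 − 124.0753·0.981257·0.807928 = 81.367753
B₀ = V₀ − E₀ = 198.3731 − 81.367753 = 117.005347

B0=117.0053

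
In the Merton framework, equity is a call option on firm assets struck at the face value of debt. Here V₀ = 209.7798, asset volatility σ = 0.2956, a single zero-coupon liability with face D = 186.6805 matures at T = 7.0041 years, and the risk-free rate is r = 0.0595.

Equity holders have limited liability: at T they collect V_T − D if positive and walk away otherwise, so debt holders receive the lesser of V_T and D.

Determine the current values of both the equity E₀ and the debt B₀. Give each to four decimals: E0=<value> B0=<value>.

E0=104.4664 B0=105.3134

d₁ = [ln(V₀/D) + (r + σ²/2)T] / (σ√T)
   = [ln(209.7798/186.6805) + (0.0595 + 0.5·0.2956²)·7.0041] / (0.2956·√7.0041)
   = [0.116660 + 0.722751] / 0.782313 = 1.072986
d₂ = d₁ − σ√T = 1.072986 − 0.782313 = 0.290672
N(d₁) = 0.858361,  N(d₂) = 0.614349,  e^(−rT) = 0.659190
E₀ = V₀·N(d₁) − D·e^(−rT)·N(d₂)
   = 209.7798·0.858361 − 186.6805·0.659190·0.614349 = 104.466358
B₀ = V₀ − E₀ = 209.7798 − 104.466358 = 105.313442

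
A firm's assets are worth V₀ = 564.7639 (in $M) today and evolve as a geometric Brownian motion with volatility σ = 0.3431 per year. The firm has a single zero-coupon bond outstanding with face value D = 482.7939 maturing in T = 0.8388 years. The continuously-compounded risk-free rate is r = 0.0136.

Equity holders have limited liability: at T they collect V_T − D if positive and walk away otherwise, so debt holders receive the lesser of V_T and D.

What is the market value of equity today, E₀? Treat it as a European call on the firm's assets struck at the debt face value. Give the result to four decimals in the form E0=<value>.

d₁ = [ln(V₀/D) + (r + σ²/2)T] / (σ√T)
   = [ln(564.7639/482.7939) + (0.0136 + 0.5·0.3431²)·0.8388] / (0.3431·√0.8388)
   = [0.156818 + 0.060778] / 0.314232 = 0.692471
d₂ = d₁ − σ√T = 0.692471 − 0.314232 = 0.378240
N(d₁) = 0.755679,  N(d₂) = 0.647374,  e^(−rT) = 0.988657
E₀ = V₀·N(d₁) − D·e^(−rT)·N(d₂)
   = 564.7639·0.755679 − 482.7939·0.988657·0.647374 = 117.777497

E0=117.7775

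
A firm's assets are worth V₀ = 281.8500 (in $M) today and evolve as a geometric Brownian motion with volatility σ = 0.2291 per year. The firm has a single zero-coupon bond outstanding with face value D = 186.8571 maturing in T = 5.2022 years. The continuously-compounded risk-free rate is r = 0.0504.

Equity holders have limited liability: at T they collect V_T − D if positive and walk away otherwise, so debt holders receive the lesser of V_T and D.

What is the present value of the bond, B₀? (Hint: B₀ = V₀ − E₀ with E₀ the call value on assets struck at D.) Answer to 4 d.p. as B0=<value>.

d₁ = [ln(V₀/D) + (r + σ²/2)T] / (σ√T)
   = [ln(281.8500/186.8571) + (0.0504 + 0.5·0.2291²)·5.2022] / (0.2291·√5.2022)
   = [0.411031 + 0.398714] / 0.522539 = 1.549636
d₂ = d₁ − σ√T = 1.549636 − 0.522539 = 1.027097
N(d₁) = 0.939386,  N(d₂) = 0.847813,  e^(−rT) = 0.769364
E₀ = V₀·N(d₁) − D·e^(−rT)·N(d₂)
   = 281.8500·0.939386 − 186.8571·0.769364·0.847813 = 142.883293
B₀ = V₀ − E₀ = 281.8500 − 142.883293 = 138.966707

B0=138.9667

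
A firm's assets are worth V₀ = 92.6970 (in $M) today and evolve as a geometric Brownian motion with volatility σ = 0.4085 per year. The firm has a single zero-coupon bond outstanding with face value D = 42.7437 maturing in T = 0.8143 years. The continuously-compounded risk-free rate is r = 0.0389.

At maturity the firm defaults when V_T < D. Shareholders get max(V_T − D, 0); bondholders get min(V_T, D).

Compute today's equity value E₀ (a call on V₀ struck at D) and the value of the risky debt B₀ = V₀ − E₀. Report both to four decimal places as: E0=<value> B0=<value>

d₁ = [ln(V₀/D) + (r + σ²/2)T] / (σ√T)
   = [ln(92.6970/42.7437) + (0.0389 + 0.5·0.4085²)·0.8143] / (0.4085·√0.8143)
   = [0.774114 + 0.099618] / 0.368625 = 2.370251
d₂ = d₁ − σ√T = 2.370251 − 0.368625 = 2.001626
N(d₁) = 0.991112,  N(d₂) = 0.977338,  e^(−rT) = 0.968820
E₀ = V₀·N(d₁) − D·e^(−rT)·N(d₂)
   = 92.6970·0.991112 − 42.7437·0.968820·0.977338 = 51.400624
B₀ = V₀ − E₀ = 92.6970 − 51.400624 = 41.296376

E0=51.4006 B0=41.2964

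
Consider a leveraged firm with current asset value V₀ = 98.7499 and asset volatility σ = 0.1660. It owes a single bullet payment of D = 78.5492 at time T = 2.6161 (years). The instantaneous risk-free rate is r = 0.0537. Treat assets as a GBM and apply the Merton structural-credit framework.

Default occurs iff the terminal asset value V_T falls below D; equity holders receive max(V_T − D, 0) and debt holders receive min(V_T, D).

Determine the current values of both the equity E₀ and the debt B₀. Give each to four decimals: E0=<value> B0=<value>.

E0=31.3428 B0=67.4071

d₁ = [ln(V₀/D) + (r + σ²/2)T] / (σ√T)
   = [ln(98.7499/78.5492) + (0.0537 + 0.5·0.1660²)·2.6161] / (0.1660·√2.6161)
   = [0.228865 + 0.176529] / 0.268494 = 1.509880
d₂ = d₁ − σ√T = 1.509880 − 0.268494 = 1.241386
N(d₁) = 0.934463,  N(d₂) = 0.892768,  e^(−rT) = 0.868937
E₀ = V₀·N(d₁) − D·e^(−rT)·N(d₂)
   = 98.7499·0.934463 − 78.5492·0.868937·0.892768 = 31.342838
B₀ = V₀ − E₀ = 98.7499 − 31.342838 = 67.407062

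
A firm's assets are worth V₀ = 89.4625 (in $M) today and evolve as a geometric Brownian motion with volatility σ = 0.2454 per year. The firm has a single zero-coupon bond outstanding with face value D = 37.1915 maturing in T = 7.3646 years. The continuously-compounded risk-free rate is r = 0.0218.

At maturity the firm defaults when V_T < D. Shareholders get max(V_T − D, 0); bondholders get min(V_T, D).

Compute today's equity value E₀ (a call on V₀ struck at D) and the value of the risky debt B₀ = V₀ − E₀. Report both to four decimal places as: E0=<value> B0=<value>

d₁ = [ln(V₀/D) + (r + σ²/2)T] / (σ√T)
   = [ln(89.4625/37.1915) + (0.0218 + 0.5·0.2454²)·7.3646] / (0.2454·√7.3646)
   = [0.877739 + 0.382301] / 0.665962 = 1.892061
d₂ = d₁ − σ√T = 1.892061 − 0.665962 = 1.226100
N(d₁) = 0.970759,  N(d₂) = 0.889919,  e^(−rT) = 0.851677
E₀ = V₀·N(d₁) − D·e^(−rT)·N(d₂)
   = 89.4625·0.970759 − 37.1915·0.851677·0.889919 = 58.658173
B₀ = V₀ − E₀ = 89.4625 − 58.658173 = 30.804327

E0=58.6582 B0=30.8043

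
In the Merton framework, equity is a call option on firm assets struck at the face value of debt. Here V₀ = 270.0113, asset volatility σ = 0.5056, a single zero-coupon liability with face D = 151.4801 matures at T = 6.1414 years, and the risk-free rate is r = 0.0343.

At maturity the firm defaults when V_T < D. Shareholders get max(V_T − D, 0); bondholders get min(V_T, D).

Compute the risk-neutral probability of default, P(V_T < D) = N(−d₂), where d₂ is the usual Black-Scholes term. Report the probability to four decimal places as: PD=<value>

d₁ = [ln(V₀/D) + (r + σ²/2)T] / (σ√T)
   = [ln(270.0113/151.4801) + (0.0343 + 0.5·0.5056²)·6.1414] / (0.5056·√6.1414)
   = [0.578010 + 0.995617] / 1.252970 = 1.255917
d₂ = d₁ − σ√T = 1.255917 − 1.252970 = 0.002947
risk-neutral PD = N(−d₂) = N(-0.002947) = 0.498824

PD=0.4988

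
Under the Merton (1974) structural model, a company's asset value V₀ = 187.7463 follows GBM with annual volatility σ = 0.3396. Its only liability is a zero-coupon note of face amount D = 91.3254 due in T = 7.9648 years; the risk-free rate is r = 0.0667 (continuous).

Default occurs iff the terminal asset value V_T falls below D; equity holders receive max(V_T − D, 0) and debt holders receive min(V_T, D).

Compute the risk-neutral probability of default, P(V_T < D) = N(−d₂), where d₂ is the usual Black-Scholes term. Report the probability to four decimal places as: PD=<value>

PD=0.2041

d₁ = [ln(V₀/D) + (r + σ²/2)T] / (σ√T)
   = [ln(187.7463/91.3254) + (0.0667 + 0.5·0.3396²)·7.9648] / (0.3396·√7.9648)
   = [0.720663 + 0.990535] / 0.958418 = 1.785439
d₂ = d₁ − σ√T = 1.785439 − 0.958418 = 0.827021
risk-neutral PD = N(−d₂) = N(-0.827021) = 0.204113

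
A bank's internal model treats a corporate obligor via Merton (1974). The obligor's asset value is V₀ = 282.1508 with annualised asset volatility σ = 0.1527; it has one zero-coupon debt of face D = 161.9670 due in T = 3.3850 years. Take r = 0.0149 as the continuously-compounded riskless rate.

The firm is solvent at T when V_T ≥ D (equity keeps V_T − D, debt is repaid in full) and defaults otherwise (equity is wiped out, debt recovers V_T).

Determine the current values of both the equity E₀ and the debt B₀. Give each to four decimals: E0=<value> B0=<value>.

d₁ = [ln(V₀/D) + (r + σ²/2)T] / (σ√T)
   = [ln(282.1508/161.9670) + (0.0149 + 0.5·0.1527²)·3.3850] / (0.1527·√3.3850)
   = [0.555049 + 0.089901] / 0.280943 = 2.295661
d₂ = d₁ − σ√T = 2.295661 − 0.280943 = 2.014718
N(d₁) = 0.989152,  N(d₂) = 0.978033,  e^(−rT) = 0.950814
E₀ = V₀·N(d₁) − D·e^(−rT)·N(d₂)
   = 282.1508·0.989152 − 161.9670·0.950814·0.978033 = 128.472537
B₀ = V₀ − E₀ = 282.1508 − 128.472537 = 153.678263

E0=128.4725 B0=153.6783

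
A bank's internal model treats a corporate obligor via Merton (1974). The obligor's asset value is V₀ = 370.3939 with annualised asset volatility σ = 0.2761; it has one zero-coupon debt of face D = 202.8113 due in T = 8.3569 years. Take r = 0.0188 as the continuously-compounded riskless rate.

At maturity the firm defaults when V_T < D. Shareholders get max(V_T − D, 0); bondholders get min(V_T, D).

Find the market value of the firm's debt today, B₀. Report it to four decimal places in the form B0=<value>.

B0=155.7517

d₁ = [ln(V₀/D) + (r + σ²/2)T] / (σ√T)
   = [ln(370.3939/202.8113) + (0.0188 + 0.5·0.2761²)·8.3569] / (0.2761·√8.3569)
   = [0.602291 + 0.475638] / 0.798158 = 1.350520
d₂ = d₁ − σ√T = 1.350520 − 0.798158 = 0.552362
N(d₁) = 0.911575,  N(d₂) = 0.709650,  e^(−rT) = 0.854610
E₀ = V₀·N(d₁) − D·e^(−rT)·N(d₂)
   = 370.3939·0.911575 − 202.8113·0.854610·0.709650 = 214.642187
B₀ = V₀ − E₀ = 370.3939 − 214.642187 = 155.751713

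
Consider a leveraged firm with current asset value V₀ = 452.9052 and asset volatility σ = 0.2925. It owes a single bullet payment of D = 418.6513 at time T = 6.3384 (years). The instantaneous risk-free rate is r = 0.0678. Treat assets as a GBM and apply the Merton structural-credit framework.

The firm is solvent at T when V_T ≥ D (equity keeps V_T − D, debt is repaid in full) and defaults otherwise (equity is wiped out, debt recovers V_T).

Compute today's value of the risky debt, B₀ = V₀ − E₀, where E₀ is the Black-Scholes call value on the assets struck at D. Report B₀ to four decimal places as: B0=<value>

B0=236.2431

d₁ = [ln(V₀/D) + (r + σ²/2)T] / (σ√T)
   = [ln(452.9052/418.6513) + (0.0678 + 0.5·0.2925²)·6.3384] / (0.2925·√6.3384)
   = [0.078644 + 0.700888] / 0.736403 = 1.058568
d₂ = d₁ − σ√T = 1.058568 − 0.736403 = 0.322165
N(d₁) = 0.855102,  N(d₂) = 0.626336,  e^(−rT) = 0.650676
E₀ = V₀·N(d₁) − D·e^(−rT)·N(d₂)
   = 452.9052·0.855102 − 418.6513·0.650676·0.626336 = 216.662103
B₀ = V₀ − E₀ = 452.9052 − 216.662103 = 236.243097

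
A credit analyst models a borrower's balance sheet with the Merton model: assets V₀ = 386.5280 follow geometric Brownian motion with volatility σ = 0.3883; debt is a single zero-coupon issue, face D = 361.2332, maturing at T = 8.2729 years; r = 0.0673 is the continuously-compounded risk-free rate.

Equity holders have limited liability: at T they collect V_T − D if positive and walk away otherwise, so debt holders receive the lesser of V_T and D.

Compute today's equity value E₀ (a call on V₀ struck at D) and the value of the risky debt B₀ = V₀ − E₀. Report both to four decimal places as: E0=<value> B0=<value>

d₁ = [ln(V₀/D) + (r + σ²/2)T] / (σ√T)
   = [ln(386.5280/361.2332) + (0.0673 + 0.5·0.3883²)·8.2729] / (0.3883·√8.2729)
   = [0.067681 + 1.180447] / 1.116854 = 1.117539
d₂ = d₁ − σ√T = 1.117539 − 1.116854 = 0.000686
N(d₁) = 0.868118,  N(d₂) = 0.500274,  e^(−rT) = 0.573059
E₀ = V₀·N(d₁) − D·e^(−rT)·N(d₂)
   = 386.5280·0.868118 − 361.2332·0.573059·0.500274 = 231.991317
B₀ = V₀ − E₀ = 386.5280 − 231.991317 = 154.536683

E0=231.9913 B0=154.5367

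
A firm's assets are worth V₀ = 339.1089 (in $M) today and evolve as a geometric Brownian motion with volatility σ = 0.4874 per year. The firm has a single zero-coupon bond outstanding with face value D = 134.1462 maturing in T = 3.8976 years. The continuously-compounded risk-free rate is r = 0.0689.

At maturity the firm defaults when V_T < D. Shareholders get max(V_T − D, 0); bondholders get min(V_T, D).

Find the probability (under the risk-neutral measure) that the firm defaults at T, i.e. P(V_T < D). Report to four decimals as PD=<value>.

d₁ = [ln(V₀/D) + (r + σ²/2)T] / (σ√T)
   = [ln(339.1089/134.1462) + (0.0689 + 0.5·0.4874²)·3.8976] / (0.4874·√3.8976)
   = [0.927391 + 0.731499] / 0.962242 = 1.723985
d₂ = d₁ − σ√T = 1.723985 − 0.962242 = 0.761743
risk-neutral PD = N(−d₂) = N(-0.761743) = 0.223107

PD=0.2231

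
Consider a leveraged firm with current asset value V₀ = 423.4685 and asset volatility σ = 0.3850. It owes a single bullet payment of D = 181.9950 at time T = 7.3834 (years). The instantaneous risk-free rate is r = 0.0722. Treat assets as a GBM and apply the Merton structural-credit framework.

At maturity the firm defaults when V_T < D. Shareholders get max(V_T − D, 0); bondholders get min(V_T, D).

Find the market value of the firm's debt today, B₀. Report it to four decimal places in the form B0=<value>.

d₁ = [ln(V₀/D) + (r + σ²/2)T] / (σ√T)
   = [ln(423.4685/181.9950) + (0.0722 + 0.5·0.3850²)·7.3834] / (0.3850·√7.3834)
   = [0.844500 + 1.080284] / 1.046138 = 1.839895
d₂ = d₁ − σ√T = 1.839895 − 1.046138 = 0.793757
N(d₁) = 0.967108,  N(d₂) = 0.786332,  e^(−rT) = 0.586794
E₀ = V₀·N(d₁) − D·e^(−rT)·N(d₂)
   = 423.4685·0.967108 − 181.9950·0.586794·0.786332 = 325.564689
B₀ = V₀ − E₀ = 423.4685 − 325.564689 = 97.903811

B0=97.9038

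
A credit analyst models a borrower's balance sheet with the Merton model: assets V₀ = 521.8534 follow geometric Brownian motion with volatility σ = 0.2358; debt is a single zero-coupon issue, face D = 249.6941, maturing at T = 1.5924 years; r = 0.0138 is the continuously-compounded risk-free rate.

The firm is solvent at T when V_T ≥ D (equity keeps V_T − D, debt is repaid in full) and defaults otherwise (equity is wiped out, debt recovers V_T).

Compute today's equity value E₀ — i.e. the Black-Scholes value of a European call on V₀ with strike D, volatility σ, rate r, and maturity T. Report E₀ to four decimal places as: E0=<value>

d₁ = [ln(V₀/D) + (r + σ²/2)T] / (σ√T)
   = [ln(521.8534/249.6941) + (0.0138 + 0.5·0.2358²)·1.5924] / (0.2358·√1.5924)
   = [0.737150 + 0.066245] / 0.297557 = 2.699973
d₂ = d₁ − σ√T = 2.699973 − 0.297557 = 2.402416
N(d₁) = 0.996533,  N(d₂) = 0.991856,  e^(−rT) = 0.978265
E₀ = V₀·N(d₁) − D·e^(−rT)·N(d₂)
   = 521.8534·0.996533 − 249.6941·0.978265·0.991856 = 277.766316

E0=277.7663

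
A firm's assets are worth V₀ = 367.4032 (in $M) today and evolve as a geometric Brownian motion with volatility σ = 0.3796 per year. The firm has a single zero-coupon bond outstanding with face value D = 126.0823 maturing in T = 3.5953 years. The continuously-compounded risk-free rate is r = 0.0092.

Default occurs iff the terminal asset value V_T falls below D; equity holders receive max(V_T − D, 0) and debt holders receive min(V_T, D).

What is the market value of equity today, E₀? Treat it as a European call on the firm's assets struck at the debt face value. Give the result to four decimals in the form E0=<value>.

E0=249.3832

d₁ = [ln(V₀/D) + (r + σ²/2)T] / (σ√T)
   = [ln(367.4032/126.0823) + (0.0092 + 0.5·0.3796²)·3.5953] / (0.3796·√3.5953)
   = [1.069525 + 0.292111] / 0.719770 = 1.891766
d₂ = d₁ − σ√T = 1.891766 − 0.719770 = 1.171996
N(d₁) = 0.970739,  N(d₂) = 0.879401,  e^(−rT) = 0.967464
E₀ = V₀·N(d₁) − D·e^(−rT)·N(d₂)
   = 367.4032·0.970739 − 126.0823·0.967464·0.879401 = 249.383184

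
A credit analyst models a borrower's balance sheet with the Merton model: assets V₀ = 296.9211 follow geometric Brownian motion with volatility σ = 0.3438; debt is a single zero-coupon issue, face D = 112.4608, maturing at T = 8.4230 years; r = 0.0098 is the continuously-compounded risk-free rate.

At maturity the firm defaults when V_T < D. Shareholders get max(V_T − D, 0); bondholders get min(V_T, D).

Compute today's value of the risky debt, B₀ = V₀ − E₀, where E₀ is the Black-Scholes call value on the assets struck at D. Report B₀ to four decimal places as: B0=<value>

B0=91.4635

d₁ = [ln(V₀/D) + (r + σ²/2)T] / (σ√T)
   = [ln(296.9211/112.4608) + (0.0098 + 0.5·0.3438²)·8.4230] / (0.3438·√8.4230)
   = [0.970862 + 0.580338] / 0.997790 = 1.554635
d₂ = d₁ − σ√T = 1.554635 − 0.997790 = 0.556845
N(d₁) = 0.939984,  N(d₂) = 0.711183,  e^(−rT) = 0.920770
E₀ = V₀·N(d₁) − D·e^(−rT)·N(d₂)
   = 296.9211·0.939984 − 112.4608·0.920770·0.711183 = 205.457559
B₀ = V₀ − E₀ = 296.9211 − 205.457559 = 91.463541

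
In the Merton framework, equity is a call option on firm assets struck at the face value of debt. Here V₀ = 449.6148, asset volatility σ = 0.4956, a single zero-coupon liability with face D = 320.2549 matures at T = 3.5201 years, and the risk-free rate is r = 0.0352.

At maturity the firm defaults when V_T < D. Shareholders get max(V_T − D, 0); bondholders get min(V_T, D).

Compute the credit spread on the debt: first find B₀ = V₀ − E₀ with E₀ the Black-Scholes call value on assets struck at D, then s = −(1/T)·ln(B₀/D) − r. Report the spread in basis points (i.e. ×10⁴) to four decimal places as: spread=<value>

spread=706.4227

d₁ = [ln(V₀/D) + (r + σ²/2)T] / (σ√T)
   = [ln(449.6148/320.2549) + (0.0352 + 0.5·0.4956²)·3.5201] / (0.4956·√3.5201)
   = [0.339274 + 0.556210] / 0.929841 = 0.963050
d₂ = d₁ − σ√T = 0.963050 − 0.929841 = 0.033209
N(d₁) = 0.832239,  N(d₂) = 0.513246,  e^(−rT) = 0.883462
E₀ = V₀·N(d₁) − D·e^(−rT)·N(d₂)
   = 449.6148·0.832239 − 320.2549·0.883462·0.513246 = 228.972716
B₀ = V₀ − E₀ = 449.6148 − 228.972716 = 220.642084
spread = −(1/T)·ln(B₀/D) − r = −(1/3.5201)·ln(220.642084/320.2549) − 0.0352 = 0.07064227
in basis points: 0.07064227 × 10⁴ = 706.4227 bp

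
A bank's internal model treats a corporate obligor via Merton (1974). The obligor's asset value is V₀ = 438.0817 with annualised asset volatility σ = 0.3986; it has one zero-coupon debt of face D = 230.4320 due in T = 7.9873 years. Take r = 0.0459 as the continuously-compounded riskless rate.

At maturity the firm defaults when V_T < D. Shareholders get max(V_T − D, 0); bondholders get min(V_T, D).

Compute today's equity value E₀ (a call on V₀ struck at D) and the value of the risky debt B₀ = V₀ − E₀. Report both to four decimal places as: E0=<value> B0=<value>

E0=305.7628 B0=132.3189

d₁ = [ln(V₀/D) + (r + σ²/2)T] / (σ√T)
   = [ln(438.0817/230.4320) + (0.0459 + 0.5·0.3986²)·7.9873] / (0.3986·√7.9873)
   = [0.642450 + 1.001136] / 1.126516 = 1.458999
d₂ = d₁ − σ√T = 1.458999 − 1.126516 = 0.332483
N(d₁) = 0.927717,  N(d₂) = 0.630238,  e^(−rT) = 0.693075
E₀ = V₀·N(d₁) − D·e^(−rT)·N(d₂)
   = 438.0817·0.927717 − 230.4320·0.693075·0.630238 = 305.762806
B₀ = V₀ − E₀ = 438.0817 − 305.762806 = 132.318894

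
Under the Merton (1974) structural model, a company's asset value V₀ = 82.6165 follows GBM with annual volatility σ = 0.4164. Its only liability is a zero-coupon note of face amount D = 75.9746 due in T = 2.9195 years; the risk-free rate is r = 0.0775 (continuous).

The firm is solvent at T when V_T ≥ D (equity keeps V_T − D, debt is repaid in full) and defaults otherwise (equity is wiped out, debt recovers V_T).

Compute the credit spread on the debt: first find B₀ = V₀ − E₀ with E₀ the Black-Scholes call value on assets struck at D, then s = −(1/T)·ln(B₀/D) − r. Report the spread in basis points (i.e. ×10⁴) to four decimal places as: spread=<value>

d₁ = [ln(V₀/D) + (r + σ²/2)T] / (σ√T)
   = [ln(82.6165/75.9746) + (0.0775 + 0.5·0.4164²)·2.9195] / (0.4164·√2.9195)
   = [0.083810 + 0.479366] / 0.711484 = 0.791552
d₂ = d₁ − σ√T = 0.791552 − 0.711484 = 0.080068
N(d₁) = 0.785689,  N(d₂) = 0.531908,  e^(−rT) = 0.797510
E₀ = V₀·N(d₁) − D·e^(−rT)·N(d₂)
   = 82.6165·0.785689 − 75.9746·0.797510·0.531908 = 32.682283
B₀ = V₀ − E₀ = 82.6165 − 32.682283 = 49.934217
spread = −(1/T)·ln(B₀/D) − r = −(1/2.9195)·ln(49.934217/75.9746) − 0.0775 = 0.06625496
in basis points: 0.06625496 × 10⁴ = 662.5496 bp

spread=662.5496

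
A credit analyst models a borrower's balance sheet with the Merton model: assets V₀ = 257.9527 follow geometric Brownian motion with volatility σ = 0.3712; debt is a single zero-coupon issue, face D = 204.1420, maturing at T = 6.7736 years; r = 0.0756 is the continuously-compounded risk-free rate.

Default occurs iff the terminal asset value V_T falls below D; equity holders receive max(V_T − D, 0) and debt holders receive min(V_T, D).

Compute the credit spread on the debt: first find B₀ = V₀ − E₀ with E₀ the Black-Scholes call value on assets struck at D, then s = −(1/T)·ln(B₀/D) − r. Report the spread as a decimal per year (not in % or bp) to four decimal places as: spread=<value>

spread=0.0267

d₁ = [ln(V₀/D) + (r + σ²/2)T] / (σ√T)
   = [ln(257.9527/204.1420) + (0.0756 + 0.5·0.3712²)·6.7736] / (0.3712·√6.7736)
   = [0.233960 + 0.978749] / 0.966090 = 1.255276
d₂ = d₁ − σ√T = 1.255276 − 0.966090 = 0.289185
N(d₁) = 0.895311,  N(d₂) = 0.613780,  e^(−rT) = 0.599245
E₀ = V₀·N(d₁) − D·e^(−rT)·N(d₂)
   = 257.9527·0.895311 − 204.1420·0.599245·0.613780 = 155.863362
B₀ = V₀ − E₀ = 257.9527 − 155.863362 = 102.089338
spread = −(1/T)·ln(B₀/D) − r = −(1/6.7736)·ln(102.089338/204.1420) − 0.0756 = 0.02670417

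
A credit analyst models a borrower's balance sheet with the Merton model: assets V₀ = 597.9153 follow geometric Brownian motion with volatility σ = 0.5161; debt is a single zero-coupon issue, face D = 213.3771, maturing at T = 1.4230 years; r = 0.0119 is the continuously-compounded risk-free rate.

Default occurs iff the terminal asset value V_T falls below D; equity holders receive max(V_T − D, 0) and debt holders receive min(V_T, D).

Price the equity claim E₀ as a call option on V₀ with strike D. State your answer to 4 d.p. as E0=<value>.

E0=391.9586

d₁ = [ln(V₀/D) + (r + σ²/2)T] / (σ√T)
   = [ln(597.9153/213.3771) + (0.0119 + 0.5·0.5161²)·1.4230] / (0.5161·√1.4230)
   = [1.030388 + 0.206448] / 0.615653 = 2.008981
d₂ = d₁ − σ√T = 2.008981 − 0.615653 = 1.393328
N(d₁) = 0.977730,  N(d₂) = 0.918240,  e^(−rT) = 0.983209
E₀ = V₀·N(d₁) − D·e^(−rT)·N(d₂)
   = 597.9153·0.977730 − 213.3771·0.983209·0.918240 = 391.958582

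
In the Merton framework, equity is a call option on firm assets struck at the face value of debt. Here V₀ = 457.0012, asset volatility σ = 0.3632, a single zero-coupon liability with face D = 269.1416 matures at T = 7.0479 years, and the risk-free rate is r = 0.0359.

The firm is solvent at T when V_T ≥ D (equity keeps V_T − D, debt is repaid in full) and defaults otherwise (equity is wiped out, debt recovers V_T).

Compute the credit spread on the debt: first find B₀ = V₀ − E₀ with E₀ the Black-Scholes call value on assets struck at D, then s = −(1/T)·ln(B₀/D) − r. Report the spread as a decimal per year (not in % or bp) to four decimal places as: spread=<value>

d₁ = [ln(V₀/D) + (r + σ²/2)T] / (σ√T)
   = [ln(457.0012/269.1416) + (0.0359 + 0.5·0.3632²)·7.0479] / (0.3632·√7.0479)
   = [0.529448 + 0.717879] / 0.964219 = 1.293614
d₂ = d₁ − σ√T = 1.293614 − 0.964219 = 0.329395
N(d₁) = 0.902101,  N(d₂) = 0.629071,  e^(−rT) = 0.776453
E₀ = V₀·N(d₁) − D·e^(−rT)·N(d₂)
   = 457.0012·0.902101 − 269.1416·0.776453·0.629071 = 280.800416
B₀ = V₀ − E₀ = 457.0012 − 280.800416 = 176.200784
spread = −(1/T)·ln(B₀/D) − r = −(1/7.0479)·ln(176.200784/269.1416) − 0.0359 = 0.02420492

spread=0.0242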